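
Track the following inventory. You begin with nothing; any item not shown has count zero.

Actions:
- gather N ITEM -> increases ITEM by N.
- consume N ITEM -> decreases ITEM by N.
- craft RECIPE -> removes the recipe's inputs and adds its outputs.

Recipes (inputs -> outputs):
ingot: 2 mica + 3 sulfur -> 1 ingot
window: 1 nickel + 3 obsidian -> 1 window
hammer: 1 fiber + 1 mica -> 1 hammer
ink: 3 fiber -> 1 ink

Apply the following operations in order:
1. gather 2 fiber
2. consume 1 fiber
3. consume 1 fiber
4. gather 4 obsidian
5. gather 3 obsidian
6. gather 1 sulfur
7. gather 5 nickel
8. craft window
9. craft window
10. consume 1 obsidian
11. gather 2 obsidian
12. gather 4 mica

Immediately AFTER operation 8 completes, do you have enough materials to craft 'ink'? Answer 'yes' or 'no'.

Answer: no

Derivation:
After 1 (gather 2 fiber): fiber=2
After 2 (consume 1 fiber): fiber=1
After 3 (consume 1 fiber): (empty)
After 4 (gather 4 obsidian): obsidian=4
After 5 (gather 3 obsidian): obsidian=7
After 6 (gather 1 sulfur): obsidian=7 sulfur=1
After 7 (gather 5 nickel): nickel=5 obsidian=7 sulfur=1
After 8 (craft window): nickel=4 obsidian=4 sulfur=1 window=1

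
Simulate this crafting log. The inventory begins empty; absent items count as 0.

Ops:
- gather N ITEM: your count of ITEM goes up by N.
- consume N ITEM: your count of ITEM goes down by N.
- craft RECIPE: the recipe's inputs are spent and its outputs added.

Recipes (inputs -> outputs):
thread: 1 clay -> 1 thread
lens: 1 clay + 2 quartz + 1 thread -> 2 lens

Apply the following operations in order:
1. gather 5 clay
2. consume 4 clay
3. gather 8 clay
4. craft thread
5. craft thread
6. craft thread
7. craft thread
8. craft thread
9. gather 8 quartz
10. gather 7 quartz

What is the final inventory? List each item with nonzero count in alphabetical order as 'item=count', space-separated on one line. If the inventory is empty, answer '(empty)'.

Answer: clay=4 quartz=15 thread=5

Derivation:
After 1 (gather 5 clay): clay=5
After 2 (consume 4 clay): clay=1
After 3 (gather 8 clay): clay=9
After 4 (craft thread): clay=8 thread=1
After 5 (craft thread): clay=7 thread=2
After 6 (craft thread): clay=6 thread=3
After 7 (craft thread): clay=5 thread=4
After 8 (craft thread): clay=4 thread=5
After 9 (gather 8 quartz): clay=4 quartz=8 thread=5
After 10 (gather 7 quartz): clay=4 quartz=15 thread=5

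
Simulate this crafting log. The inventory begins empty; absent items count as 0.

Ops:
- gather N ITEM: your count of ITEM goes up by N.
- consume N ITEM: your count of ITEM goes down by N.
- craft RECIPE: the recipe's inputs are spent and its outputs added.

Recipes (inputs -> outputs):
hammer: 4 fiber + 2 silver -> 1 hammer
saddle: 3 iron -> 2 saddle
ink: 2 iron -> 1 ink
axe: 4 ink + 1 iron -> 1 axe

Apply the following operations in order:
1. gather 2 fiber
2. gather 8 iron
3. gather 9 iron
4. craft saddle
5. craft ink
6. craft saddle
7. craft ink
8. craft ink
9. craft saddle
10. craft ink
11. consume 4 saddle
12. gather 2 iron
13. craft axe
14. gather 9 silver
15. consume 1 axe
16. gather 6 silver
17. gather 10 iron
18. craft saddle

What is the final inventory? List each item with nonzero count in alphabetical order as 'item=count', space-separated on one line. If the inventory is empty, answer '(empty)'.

After 1 (gather 2 fiber): fiber=2
After 2 (gather 8 iron): fiber=2 iron=8
After 3 (gather 9 iron): fiber=2 iron=17
After 4 (craft saddle): fiber=2 iron=14 saddle=2
After 5 (craft ink): fiber=2 ink=1 iron=12 saddle=2
After 6 (craft saddle): fiber=2 ink=1 iron=9 saddle=4
After 7 (craft ink): fiber=2 ink=2 iron=7 saddle=4
After 8 (craft ink): fiber=2 ink=3 iron=5 saddle=4
After 9 (craft saddle): fiber=2 ink=3 iron=2 saddle=6
After 10 (craft ink): fiber=2 ink=4 saddle=6
After 11 (consume 4 saddle): fiber=2 ink=4 saddle=2
After 12 (gather 2 iron): fiber=2 ink=4 iron=2 saddle=2
After 13 (craft axe): axe=1 fiber=2 iron=1 saddle=2
After 14 (gather 9 silver): axe=1 fiber=2 iron=1 saddle=2 silver=9
After 15 (consume 1 axe): fiber=2 iron=1 saddle=2 silver=9
After 16 (gather 6 silver): fiber=2 iron=1 saddle=2 silver=15
After 17 (gather 10 iron): fiber=2 iron=11 saddle=2 silver=15
After 18 (craft saddle): fiber=2 iron=8 saddle=4 silver=15

Answer: fiber=2 iron=8 saddle=4 silver=15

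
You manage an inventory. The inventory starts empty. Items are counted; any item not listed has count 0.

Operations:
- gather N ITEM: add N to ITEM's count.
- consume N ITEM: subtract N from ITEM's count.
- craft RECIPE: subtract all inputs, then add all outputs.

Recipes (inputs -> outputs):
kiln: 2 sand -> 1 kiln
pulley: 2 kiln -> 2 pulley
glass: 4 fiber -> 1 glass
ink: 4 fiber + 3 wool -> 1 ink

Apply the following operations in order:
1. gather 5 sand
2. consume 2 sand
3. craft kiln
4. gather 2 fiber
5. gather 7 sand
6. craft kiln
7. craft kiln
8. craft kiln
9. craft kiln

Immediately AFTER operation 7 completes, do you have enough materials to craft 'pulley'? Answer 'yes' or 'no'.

Answer: yes

Derivation:
After 1 (gather 5 sand): sand=5
After 2 (consume 2 sand): sand=3
After 3 (craft kiln): kiln=1 sand=1
After 4 (gather 2 fiber): fiber=2 kiln=1 sand=1
After 5 (gather 7 sand): fiber=2 kiln=1 sand=8
After 6 (craft kiln): fiber=2 kiln=2 sand=6
After 7 (craft kiln): fiber=2 kiln=3 sand=4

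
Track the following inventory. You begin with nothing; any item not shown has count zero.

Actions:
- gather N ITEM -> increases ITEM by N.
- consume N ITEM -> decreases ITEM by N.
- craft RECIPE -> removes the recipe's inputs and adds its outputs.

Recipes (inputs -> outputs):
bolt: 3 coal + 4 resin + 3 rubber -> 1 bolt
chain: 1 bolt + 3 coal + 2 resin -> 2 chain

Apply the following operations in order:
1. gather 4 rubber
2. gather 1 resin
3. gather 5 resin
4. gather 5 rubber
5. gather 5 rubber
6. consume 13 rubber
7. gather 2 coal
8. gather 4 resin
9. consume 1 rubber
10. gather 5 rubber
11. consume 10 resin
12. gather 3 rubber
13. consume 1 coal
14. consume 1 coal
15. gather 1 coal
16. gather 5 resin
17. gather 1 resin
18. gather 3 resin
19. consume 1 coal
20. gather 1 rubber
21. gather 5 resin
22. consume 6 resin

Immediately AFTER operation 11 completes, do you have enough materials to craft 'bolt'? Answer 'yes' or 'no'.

Answer: no

Derivation:
After 1 (gather 4 rubber): rubber=4
After 2 (gather 1 resin): resin=1 rubber=4
After 3 (gather 5 resin): resin=6 rubber=4
After 4 (gather 5 rubber): resin=6 rubber=9
After 5 (gather 5 rubber): resin=6 rubber=14
After 6 (consume 13 rubber): resin=6 rubber=1
After 7 (gather 2 coal): coal=2 resin=6 rubber=1
After 8 (gather 4 resin): coal=2 resin=10 rubber=1
After 9 (consume 1 rubber): coal=2 resin=10
After 10 (gather 5 rubber): coal=2 resin=10 rubber=5
After 11 (consume 10 resin): coal=2 rubber=5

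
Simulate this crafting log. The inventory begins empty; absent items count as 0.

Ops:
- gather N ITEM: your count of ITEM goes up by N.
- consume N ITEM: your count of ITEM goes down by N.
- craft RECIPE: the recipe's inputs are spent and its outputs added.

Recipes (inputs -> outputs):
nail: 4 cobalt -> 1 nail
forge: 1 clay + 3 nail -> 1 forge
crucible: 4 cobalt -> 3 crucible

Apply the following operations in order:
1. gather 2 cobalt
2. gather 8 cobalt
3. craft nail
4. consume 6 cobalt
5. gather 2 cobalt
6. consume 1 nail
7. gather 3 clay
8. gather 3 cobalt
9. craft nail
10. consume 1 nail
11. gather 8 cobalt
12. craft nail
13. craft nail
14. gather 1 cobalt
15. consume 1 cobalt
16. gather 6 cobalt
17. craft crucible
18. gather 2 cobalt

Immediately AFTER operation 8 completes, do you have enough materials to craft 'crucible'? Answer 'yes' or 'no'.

Answer: yes

Derivation:
After 1 (gather 2 cobalt): cobalt=2
After 2 (gather 8 cobalt): cobalt=10
After 3 (craft nail): cobalt=6 nail=1
After 4 (consume 6 cobalt): nail=1
After 5 (gather 2 cobalt): cobalt=2 nail=1
After 6 (consume 1 nail): cobalt=2
After 7 (gather 3 clay): clay=3 cobalt=2
After 8 (gather 3 cobalt): clay=3 cobalt=5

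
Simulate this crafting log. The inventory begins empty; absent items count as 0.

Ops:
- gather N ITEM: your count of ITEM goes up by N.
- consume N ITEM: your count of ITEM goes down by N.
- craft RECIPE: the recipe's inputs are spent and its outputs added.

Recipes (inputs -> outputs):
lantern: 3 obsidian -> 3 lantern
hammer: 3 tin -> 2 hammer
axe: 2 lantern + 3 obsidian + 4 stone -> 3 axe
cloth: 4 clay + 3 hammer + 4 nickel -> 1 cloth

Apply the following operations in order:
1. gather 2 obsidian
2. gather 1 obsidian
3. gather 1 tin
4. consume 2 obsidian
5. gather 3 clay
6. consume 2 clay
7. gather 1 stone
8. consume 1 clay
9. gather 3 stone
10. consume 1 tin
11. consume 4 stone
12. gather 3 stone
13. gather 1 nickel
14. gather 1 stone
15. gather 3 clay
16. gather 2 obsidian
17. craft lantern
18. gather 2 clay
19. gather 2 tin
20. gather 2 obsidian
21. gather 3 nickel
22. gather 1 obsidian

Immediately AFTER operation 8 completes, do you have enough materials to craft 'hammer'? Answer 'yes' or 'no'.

After 1 (gather 2 obsidian): obsidian=2
After 2 (gather 1 obsidian): obsidian=3
After 3 (gather 1 tin): obsidian=3 tin=1
After 4 (consume 2 obsidian): obsidian=1 tin=1
After 5 (gather 3 clay): clay=3 obsidian=1 tin=1
After 6 (consume 2 clay): clay=1 obsidian=1 tin=1
After 7 (gather 1 stone): clay=1 obsidian=1 stone=1 tin=1
After 8 (consume 1 clay): obsidian=1 stone=1 tin=1

Answer: no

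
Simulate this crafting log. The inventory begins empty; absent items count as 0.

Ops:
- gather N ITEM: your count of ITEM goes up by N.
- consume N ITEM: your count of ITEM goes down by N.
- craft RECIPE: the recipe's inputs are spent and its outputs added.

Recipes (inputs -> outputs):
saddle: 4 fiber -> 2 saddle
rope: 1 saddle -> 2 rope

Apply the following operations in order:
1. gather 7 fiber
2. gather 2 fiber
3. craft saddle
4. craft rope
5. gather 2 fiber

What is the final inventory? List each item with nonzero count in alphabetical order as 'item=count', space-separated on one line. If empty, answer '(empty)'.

After 1 (gather 7 fiber): fiber=7
After 2 (gather 2 fiber): fiber=9
After 3 (craft saddle): fiber=5 saddle=2
After 4 (craft rope): fiber=5 rope=2 saddle=1
After 5 (gather 2 fiber): fiber=7 rope=2 saddle=1

Answer: fiber=7 rope=2 saddle=1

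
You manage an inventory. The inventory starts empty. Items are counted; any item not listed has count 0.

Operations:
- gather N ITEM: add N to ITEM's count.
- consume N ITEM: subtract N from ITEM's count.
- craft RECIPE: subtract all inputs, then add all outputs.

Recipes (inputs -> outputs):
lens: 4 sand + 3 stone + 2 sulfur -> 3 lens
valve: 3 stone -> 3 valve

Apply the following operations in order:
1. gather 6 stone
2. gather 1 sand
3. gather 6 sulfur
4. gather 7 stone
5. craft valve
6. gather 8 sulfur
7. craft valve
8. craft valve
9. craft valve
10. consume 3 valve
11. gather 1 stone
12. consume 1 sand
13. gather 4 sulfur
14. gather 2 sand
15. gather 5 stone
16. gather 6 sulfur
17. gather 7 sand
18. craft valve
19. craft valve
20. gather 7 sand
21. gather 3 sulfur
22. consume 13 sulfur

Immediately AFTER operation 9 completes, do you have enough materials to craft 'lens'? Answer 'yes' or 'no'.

Answer: no

Derivation:
After 1 (gather 6 stone): stone=6
After 2 (gather 1 sand): sand=1 stone=6
After 3 (gather 6 sulfur): sand=1 stone=6 sulfur=6
After 4 (gather 7 stone): sand=1 stone=13 sulfur=6
After 5 (craft valve): sand=1 stone=10 sulfur=6 valve=3
After 6 (gather 8 sulfur): sand=1 stone=10 sulfur=14 valve=3
After 7 (craft valve): sand=1 stone=7 sulfur=14 valve=6
After 8 (craft valve): sand=1 stone=4 sulfur=14 valve=9
After 9 (craft valve): sand=1 stone=1 sulfur=14 valve=12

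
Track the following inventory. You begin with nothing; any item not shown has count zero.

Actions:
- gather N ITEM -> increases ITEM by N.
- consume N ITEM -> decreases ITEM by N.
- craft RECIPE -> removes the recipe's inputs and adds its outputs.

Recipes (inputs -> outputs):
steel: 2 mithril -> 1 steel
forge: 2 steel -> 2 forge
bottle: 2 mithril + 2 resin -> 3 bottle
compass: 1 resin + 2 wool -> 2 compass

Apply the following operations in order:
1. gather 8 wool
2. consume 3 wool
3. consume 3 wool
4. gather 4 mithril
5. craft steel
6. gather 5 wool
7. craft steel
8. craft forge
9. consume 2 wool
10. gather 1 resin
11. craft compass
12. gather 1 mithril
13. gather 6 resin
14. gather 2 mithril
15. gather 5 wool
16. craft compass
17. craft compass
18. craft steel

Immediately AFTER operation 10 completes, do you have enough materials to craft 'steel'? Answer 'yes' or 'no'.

Answer: no

Derivation:
After 1 (gather 8 wool): wool=8
After 2 (consume 3 wool): wool=5
After 3 (consume 3 wool): wool=2
After 4 (gather 4 mithril): mithril=4 wool=2
After 5 (craft steel): mithril=2 steel=1 wool=2
After 6 (gather 5 wool): mithril=2 steel=1 wool=7
After 7 (craft steel): steel=2 wool=7
After 8 (craft forge): forge=2 wool=7
After 9 (consume 2 wool): forge=2 wool=5
After 10 (gather 1 resin): forge=2 resin=1 wool=5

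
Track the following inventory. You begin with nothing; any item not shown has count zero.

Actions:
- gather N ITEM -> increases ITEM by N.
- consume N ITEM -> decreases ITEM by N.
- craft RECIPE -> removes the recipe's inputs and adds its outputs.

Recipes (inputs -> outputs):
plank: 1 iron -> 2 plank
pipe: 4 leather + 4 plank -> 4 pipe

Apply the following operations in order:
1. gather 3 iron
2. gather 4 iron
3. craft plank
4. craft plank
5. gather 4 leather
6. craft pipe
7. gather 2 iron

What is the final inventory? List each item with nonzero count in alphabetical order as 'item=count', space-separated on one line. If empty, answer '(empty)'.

After 1 (gather 3 iron): iron=3
After 2 (gather 4 iron): iron=7
After 3 (craft plank): iron=6 plank=2
After 4 (craft plank): iron=5 plank=4
After 5 (gather 4 leather): iron=5 leather=4 plank=4
After 6 (craft pipe): iron=5 pipe=4
After 7 (gather 2 iron): iron=7 pipe=4

Answer: iron=7 pipe=4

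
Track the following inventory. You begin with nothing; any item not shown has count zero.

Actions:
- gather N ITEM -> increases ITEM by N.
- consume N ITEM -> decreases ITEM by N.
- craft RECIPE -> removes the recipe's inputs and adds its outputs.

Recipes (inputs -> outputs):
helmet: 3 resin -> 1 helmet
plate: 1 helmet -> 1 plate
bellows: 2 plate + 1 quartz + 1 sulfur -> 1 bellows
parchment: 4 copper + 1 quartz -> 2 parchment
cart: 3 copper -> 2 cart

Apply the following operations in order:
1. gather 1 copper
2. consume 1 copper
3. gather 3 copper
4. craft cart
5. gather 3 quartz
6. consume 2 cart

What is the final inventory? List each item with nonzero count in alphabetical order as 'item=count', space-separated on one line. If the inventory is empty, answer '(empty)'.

Answer: quartz=3

Derivation:
After 1 (gather 1 copper): copper=1
After 2 (consume 1 copper): (empty)
After 3 (gather 3 copper): copper=3
After 4 (craft cart): cart=2
After 5 (gather 3 quartz): cart=2 quartz=3
After 6 (consume 2 cart): quartz=3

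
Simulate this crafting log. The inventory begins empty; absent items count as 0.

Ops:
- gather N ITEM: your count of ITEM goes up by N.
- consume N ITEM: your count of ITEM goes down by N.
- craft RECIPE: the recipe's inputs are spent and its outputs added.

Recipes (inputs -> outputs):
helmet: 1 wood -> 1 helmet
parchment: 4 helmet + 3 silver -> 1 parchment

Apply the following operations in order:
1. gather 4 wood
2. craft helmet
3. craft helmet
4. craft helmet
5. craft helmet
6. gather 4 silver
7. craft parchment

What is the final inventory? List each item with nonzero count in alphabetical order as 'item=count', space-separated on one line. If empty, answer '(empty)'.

After 1 (gather 4 wood): wood=4
After 2 (craft helmet): helmet=1 wood=3
After 3 (craft helmet): helmet=2 wood=2
After 4 (craft helmet): helmet=3 wood=1
After 5 (craft helmet): helmet=4
After 6 (gather 4 silver): helmet=4 silver=4
After 7 (craft parchment): parchment=1 silver=1

Answer: parchment=1 silver=1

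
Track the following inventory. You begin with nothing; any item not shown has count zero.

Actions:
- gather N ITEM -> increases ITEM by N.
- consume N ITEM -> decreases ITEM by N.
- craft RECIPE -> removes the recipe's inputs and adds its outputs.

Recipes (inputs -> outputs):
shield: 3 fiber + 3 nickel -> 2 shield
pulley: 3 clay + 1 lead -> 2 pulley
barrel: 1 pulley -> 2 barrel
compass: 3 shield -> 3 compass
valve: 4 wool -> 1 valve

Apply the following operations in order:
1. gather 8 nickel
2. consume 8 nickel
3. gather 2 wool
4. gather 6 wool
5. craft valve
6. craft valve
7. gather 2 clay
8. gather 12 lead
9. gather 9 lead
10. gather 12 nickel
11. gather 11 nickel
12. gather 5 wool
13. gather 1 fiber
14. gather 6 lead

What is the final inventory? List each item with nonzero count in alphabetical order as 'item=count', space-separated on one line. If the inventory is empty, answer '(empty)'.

Answer: clay=2 fiber=1 lead=27 nickel=23 valve=2 wool=5

Derivation:
After 1 (gather 8 nickel): nickel=8
After 2 (consume 8 nickel): (empty)
After 3 (gather 2 wool): wool=2
After 4 (gather 6 wool): wool=8
After 5 (craft valve): valve=1 wool=4
After 6 (craft valve): valve=2
After 7 (gather 2 clay): clay=2 valve=2
After 8 (gather 12 lead): clay=2 lead=12 valve=2
After 9 (gather 9 lead): clay=2 lead=21 valve=2
After 10 (gather 12 nickel): clay=2 lead=21 nickel=12 valve=2
After 11 (gather 11 nickel): clay=2 lead=21 nickel=23 valve=2
After 12 (gather 5 wool): clay=2 lead=21 nickel=23 valve=2 wool=5
After 13 (gather 1 fiber): clay=2 fiber=1 lead=21 nickel=23 valve=2 wool=5
After 14 (gather 6 lead): clay=2 fiber=1 lead=27 nickel=23 valve=2 wool=5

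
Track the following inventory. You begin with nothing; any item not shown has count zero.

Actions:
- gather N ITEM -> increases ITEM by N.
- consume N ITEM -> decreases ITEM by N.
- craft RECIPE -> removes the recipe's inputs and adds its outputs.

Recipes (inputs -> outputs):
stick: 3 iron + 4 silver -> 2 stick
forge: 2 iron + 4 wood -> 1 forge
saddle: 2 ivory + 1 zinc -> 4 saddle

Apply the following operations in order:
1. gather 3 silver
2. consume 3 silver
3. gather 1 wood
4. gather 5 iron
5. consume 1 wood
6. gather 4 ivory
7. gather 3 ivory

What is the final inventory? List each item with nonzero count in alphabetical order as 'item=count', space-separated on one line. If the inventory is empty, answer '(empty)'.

Answer: iron=5 ivory=7

Derivation:
After 1 (gather 3 silver): silver=3
After 2 (consume 3 silver): (empty)
After 3 (gather 1 wood): wood=1
After 4 (gather 5 iron): iron=5 wood=1
After 5 (consume 1 wood): iron=5
After 6 (gather 4 ivory): iron=5 ivory=4
After 7 (gather 3 ivory): iron=5 ivory=7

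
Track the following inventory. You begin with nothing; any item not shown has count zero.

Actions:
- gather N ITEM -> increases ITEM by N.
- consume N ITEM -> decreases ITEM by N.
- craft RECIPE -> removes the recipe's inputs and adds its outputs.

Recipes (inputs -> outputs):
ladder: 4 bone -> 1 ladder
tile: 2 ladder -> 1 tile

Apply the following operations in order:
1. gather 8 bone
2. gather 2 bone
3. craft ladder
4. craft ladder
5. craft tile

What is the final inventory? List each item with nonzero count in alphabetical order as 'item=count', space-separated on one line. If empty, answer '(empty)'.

After 1 (gather 8 bone): bone=8
After 2 (gather 2 bone): bone=10
After 3 (craft ladder): bone=6 ladder=1
After 4 (craft ladder): bone=2 ladder=2
After 5 (craft tile): bone=2 tile=1

Answer: bone=2 tile=1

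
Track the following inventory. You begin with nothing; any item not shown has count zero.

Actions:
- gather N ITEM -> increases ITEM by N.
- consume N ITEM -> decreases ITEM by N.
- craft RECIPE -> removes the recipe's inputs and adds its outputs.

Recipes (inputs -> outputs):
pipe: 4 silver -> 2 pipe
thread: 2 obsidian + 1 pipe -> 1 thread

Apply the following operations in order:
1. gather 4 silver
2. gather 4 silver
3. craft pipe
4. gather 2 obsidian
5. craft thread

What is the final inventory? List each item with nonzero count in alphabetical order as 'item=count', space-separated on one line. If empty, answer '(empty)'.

Answer: pipe=1 silver=4 thread=1

Derivation:
After 1 (gather 4 silver): silver=4
After 2 (gather 4 silver): silver=8
After 3 (craft pipe): pipe=2 silver=4
After 4 (gather 2 obsidian): obsidian=2 pipe=2 silver=4
After 5 (craft thread): pipe=1 silver=4 thread=1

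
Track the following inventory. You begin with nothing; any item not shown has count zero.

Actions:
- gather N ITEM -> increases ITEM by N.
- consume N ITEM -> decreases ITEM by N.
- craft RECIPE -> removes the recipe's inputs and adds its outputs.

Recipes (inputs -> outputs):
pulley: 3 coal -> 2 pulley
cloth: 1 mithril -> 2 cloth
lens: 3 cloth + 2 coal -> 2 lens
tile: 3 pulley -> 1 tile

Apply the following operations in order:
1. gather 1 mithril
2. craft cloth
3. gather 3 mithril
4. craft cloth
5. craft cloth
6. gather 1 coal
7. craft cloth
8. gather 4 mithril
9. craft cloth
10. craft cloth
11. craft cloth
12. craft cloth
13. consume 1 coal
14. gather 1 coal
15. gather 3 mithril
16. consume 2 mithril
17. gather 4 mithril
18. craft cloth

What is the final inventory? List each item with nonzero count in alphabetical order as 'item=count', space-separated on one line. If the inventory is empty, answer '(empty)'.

After 1 (gather 1 mithril): mithril=1
After 2 (craft cloth): cloth=2
After 3 (gather 3 mithril): cloth=2 mithril=3
After 4 (craft cloth): cloth=4 mithril=2
After 5 (craft cloth): cloth=6 mithril=1
After 6 (gather 1 coal): cloth=6 coal=1 mithril=1
After 7 (craft cloth): cloth=8 coal=1
After 8 (gather 4 mithril): cloth=8 coal=1 mithril=4
After 9 (craft cloth): cloth=10 coal=1 mithril=3
After 10 (craft cloth): cloth=12 coal=1 mithril=2
After 11 (craft cloth): cloth=14 coal=1 mithril=1
After 12 (craft cloth): cloth=16 coal=1
After 13 (consume 1 coal): cloth=16
After 14 (gather 1 coal): cloth=16 coal=1
After 15 (gather 3 mithril): cloth=16 coal=1 mithril=3
After 16 (consume 2 mithril): cloth=16 coal=1 mithril=1
After 17 (gather 4 mithril): cloth=16 coal=1 mithril=5
After 18 (craft cloth): cloth=18 coal=1 mithril=4

Answer: cloth=18 coal=1 mithril=4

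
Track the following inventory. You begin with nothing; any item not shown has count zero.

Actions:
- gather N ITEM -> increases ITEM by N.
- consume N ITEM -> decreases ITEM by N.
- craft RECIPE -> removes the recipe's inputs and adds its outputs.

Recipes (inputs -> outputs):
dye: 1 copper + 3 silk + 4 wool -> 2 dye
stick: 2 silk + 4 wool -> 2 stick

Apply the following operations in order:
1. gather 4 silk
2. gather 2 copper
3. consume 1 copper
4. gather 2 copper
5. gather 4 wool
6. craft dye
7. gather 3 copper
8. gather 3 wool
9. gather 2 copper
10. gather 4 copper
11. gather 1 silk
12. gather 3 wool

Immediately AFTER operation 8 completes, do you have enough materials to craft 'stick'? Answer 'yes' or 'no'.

Answer: no

Derivation:
After 1 (gather 4 silk): silk=4
After 2 (gather 2 copper): copper=2 silk=4
After 3 (consume 1 copper): copper=1 silk=4
After 4 (gather 2 copper): copper=3 silk=4
After 5 (gather 4 wool): copper=3 silk=4 wool=4
After 6 (craft dye): copper=2 dye=2 silk=1
After 7 (gather 3 copper): copper=5 dye=2 silk=1
After 8 (gather 3 wool): copper=5 dye=2 silk=1 wool=3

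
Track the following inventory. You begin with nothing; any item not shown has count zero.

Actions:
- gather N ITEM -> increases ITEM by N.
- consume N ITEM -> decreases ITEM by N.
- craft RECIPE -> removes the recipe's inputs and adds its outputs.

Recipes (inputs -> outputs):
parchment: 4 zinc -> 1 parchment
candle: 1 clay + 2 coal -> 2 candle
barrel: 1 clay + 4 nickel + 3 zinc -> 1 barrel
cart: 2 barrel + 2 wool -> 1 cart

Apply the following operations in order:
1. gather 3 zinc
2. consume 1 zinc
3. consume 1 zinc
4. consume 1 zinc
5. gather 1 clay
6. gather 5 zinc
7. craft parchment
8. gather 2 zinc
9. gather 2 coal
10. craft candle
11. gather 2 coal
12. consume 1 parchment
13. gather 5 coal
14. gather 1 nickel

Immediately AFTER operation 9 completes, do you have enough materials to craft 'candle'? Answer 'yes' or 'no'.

After 1 (gather 3 zinc): zinc=3
After 2 (consume 1 zinc): zinc=2
After 3 (consume 1 zinc): zinc=1
After 4 (consume 1 zinc): (empty)
After 5 (gather 1 clay): clay=1
After 6 (gather 5 zinc): clay=1 zinc=5
After 7 (craft parchment): clay=1 parchment=1 zinc=1
After 8 (gather 2 zinc): clay=1 parchment=1 zinc=3
After 9 (gather 2 coal): clay=1 coal=2 parchment=1 zinc=3

Answer: yes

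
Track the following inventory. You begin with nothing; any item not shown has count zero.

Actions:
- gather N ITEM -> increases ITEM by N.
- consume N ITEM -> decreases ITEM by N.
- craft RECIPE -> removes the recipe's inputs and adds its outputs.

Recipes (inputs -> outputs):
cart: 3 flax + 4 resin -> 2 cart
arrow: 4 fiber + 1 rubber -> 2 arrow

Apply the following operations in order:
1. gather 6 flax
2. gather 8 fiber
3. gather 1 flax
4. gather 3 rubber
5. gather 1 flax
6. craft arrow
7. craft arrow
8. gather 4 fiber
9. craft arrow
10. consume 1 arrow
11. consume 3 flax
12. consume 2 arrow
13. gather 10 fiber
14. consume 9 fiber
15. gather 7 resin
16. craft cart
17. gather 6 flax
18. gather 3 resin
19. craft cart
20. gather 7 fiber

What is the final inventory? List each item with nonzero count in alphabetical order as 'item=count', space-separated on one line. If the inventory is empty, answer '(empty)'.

Answer: arrow=3 cart=4 fiber=8 flax=5 resin=2

Derivation:
After 1 (gather 6 flax): flax=6
After 2 (gather 8 fiber): fiber=8 flax=6
After 3 (gather 1 flax): fiber=8 flax=7
After 4 (gather 3 rubber): fiber=8 flax=7 rubber=3
After 5 (gather 1 flax): fiber=8 flax=8 rubber=3
After 6 (craft arrow): arrow=2 fiber=4 flax=8 rubber=2
After 7 (craft arrow): arrow=4 flax=8 rubber=1
After 8 (gather 4 fiber): arrow=4 fiber=4 flax=8 rubber=1
After 9 (craft arrow): arrow=6 flax=8
After 10 (consume 1 arrow): arrow=5 flax=8
After 11 (consume 3 flax): arrow=5 flax=5
After 12 (consume 2 arrow): arrow=3 flax=5
After 13 (gather 10 fiber): arrow=3 fiber=10 flax=5
After 14 (consume 9 fiber): arrow=3 fiber=1 flax=5
After 15 (gather 7 resin): arrow=3 fiber=1 flax=5 resin=7
After 16 (craft cart): arrow=3 cart=2 fiber=1 flax=2 resin=3
After 17 (gather 6 flax): arrow=3 cart=2 fiber=1 flax=8 resin=3
After 18 (gather 3 resin): arrow=3 cart=2 fiber=1 flax=8 resin=6
After 19 (craft cart): arrow=3 cart=4 fiber=1 flax=5 resin=2
After 20 (gather 7 fiber): arrow=3 cart=4 fiber=8 flax=5 resin=2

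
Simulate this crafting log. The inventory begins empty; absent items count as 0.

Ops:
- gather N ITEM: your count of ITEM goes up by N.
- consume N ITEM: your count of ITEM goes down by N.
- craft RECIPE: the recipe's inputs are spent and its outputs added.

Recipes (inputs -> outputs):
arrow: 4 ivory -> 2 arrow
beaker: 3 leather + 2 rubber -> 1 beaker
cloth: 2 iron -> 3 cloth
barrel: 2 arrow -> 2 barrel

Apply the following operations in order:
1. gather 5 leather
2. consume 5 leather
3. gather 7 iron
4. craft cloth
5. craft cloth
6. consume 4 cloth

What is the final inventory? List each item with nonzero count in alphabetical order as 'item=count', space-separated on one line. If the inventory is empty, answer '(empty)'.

After 1 (gather 5 leather): leather=5
After 2 (consume 5 leather): (empty)
After 3 (gather 7 iron): iron=7
After 4 (craft cloth): cloth=3 iron=5
After 5 (craft cloth): cloth=6 iron=3
After 6 (consume 4 cloth): cloth=2 iron=3

Answer: cloth=2 iron=3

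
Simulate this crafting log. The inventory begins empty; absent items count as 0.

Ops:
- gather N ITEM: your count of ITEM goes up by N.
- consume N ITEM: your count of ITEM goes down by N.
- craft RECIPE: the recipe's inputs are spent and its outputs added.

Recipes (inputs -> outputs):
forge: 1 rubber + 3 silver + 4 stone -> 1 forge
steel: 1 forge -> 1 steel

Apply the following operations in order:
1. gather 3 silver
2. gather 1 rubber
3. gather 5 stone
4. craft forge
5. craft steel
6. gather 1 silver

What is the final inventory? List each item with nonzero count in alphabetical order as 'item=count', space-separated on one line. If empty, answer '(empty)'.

After 1 (gather 3 silver): silver=3
After 2 (gather 1 rubber): rubber=1 silver=3
After 3 (gather 5 stone): rubber=1 silver=3 stone=5
After 4 (craft forge): forge=1 stone=1
After 5 (craft steel): steel=1 stone=1
After 6 (gather 1 silver): silver=1 steel=1 stone=1

Answer: silver=1 steel=1 stone=1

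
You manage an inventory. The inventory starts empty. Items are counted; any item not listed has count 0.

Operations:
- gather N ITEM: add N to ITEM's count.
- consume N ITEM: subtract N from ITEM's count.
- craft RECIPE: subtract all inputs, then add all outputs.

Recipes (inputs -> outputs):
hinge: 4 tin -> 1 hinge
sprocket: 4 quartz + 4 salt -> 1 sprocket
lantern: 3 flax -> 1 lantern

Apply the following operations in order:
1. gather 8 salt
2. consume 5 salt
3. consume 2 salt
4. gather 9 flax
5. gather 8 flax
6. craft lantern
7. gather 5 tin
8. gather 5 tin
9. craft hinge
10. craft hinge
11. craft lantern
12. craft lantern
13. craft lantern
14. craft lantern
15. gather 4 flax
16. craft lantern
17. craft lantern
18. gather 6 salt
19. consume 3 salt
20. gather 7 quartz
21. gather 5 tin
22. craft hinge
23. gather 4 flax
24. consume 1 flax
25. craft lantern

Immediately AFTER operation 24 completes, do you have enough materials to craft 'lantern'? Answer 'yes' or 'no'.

Answer: yes

Derivation:
After 1 (gather 8 salt): salt=8
After 2 (consume 5 salt): salt=3
After 3 (consume 2 salt): salt=1
After 4 (gather 9 flax): flax=9 salt=1
After 5 (gather 8 flax): flax=17 salt=1
After 6 (craft lantern): flax=14 lantern=1 salt=1
After 7 (gather 5 tin): flax=14 lantern=1 salt=1 tin=5
After 8 (gather 5 tin): flax=14 lantern=1 salt=1 tin=10
After 9 (craft hinge): flax=14 hinge=1 lantern=1 salt=1 tin=6
After 10 (craft hinge): flax=14 hinge=2 lantern=1 salt=1 tin=2
After 11 (craft lantern): flax=11 hinge=2 lantern=2 salt=1 tin=2
After 12 (craft lantern): flax=8 hinge=2 lantern=3 salt=1 tin=2
After 13 (craft lantern): flax=5 hinge=2 lantern=4 salt=1 tin=2
After 14 (craft lantern): flax=2 hinge=2 lantern=5 salt=1 tin=2
After 15 (gather 4 flax): flax=6 hinge=2 lantern=5 salt=1 tin=2
After 16 (craft lantern): flax=3 hinge=2 lantern=6 salt=1 tin=2
After 17 (craft lantern): hinge=2 lantern=7 salt=1 tin=2
After 18 (gather 6 salt): hinge=2 lantern=7 salt=7 tin=2
After 19 (consume 3 salt): hinge=2 lantern=7 salt=4 tin=2
After 20 (gather 7 quartz): hinge=2 lantern=7 quartz=7 salt=4 tin=2
After 21 (gather 5 tin): hinge=2 lantern=7 quartz=7 salt=4 tin=7
After 22 (craft hinge): hinge=3 lantern=7 quartz=7 salt=4 tin=3
After 23 (gather 4 flax): flax=4 hinge=3 lantern=7 quartz=7 salt=4 tin=3
After 24 (consume 1 flax): flax=3 hinge=3 lantern=7 quartz=7 salt=4 tin=3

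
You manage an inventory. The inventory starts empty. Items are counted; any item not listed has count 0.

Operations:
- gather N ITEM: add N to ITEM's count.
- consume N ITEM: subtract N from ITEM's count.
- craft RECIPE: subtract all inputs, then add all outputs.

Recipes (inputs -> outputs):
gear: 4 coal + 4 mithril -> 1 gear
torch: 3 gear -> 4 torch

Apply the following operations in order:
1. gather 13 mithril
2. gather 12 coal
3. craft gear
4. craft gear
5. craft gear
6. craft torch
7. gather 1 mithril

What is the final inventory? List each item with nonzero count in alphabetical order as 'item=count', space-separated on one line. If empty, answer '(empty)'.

After 1 (gather 13 mithril): mithril=13
After 2 (gather 12 coal): coal=12 mithril=13
After 3 (craft gear): coal=8 gear=1 mithril=9
After 4 (craft gear): coal=4 gear=2 mithril=5
After 5 (craft gear): gear=3 mithril=1
After 6 (craft torch): mithril=1 torch=4
After 7 (gather 1 mithril): mithril=2 torch=4

Answer: mithril=2 torch=4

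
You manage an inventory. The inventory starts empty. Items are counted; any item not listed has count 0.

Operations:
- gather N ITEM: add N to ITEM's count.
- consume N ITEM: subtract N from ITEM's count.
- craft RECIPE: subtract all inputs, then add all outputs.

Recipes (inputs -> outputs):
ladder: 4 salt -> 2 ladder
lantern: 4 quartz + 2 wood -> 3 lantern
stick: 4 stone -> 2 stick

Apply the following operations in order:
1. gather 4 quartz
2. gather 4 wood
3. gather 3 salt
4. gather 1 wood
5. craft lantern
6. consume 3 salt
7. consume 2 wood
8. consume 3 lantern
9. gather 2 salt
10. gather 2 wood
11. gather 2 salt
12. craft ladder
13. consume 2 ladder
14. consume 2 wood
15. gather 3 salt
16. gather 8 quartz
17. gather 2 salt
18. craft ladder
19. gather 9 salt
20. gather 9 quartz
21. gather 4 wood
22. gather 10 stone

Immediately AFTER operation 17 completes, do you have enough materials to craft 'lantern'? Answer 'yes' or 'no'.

After 1 (gather 4 quartz): quartz=4
After 2 (gather 4 wood): quartz=4 wood=4
After 3 (gather 3 salt): quartz=4 salt=3 wood=4
After 4 (gather 1 wood): quartz=4 salt=3 wood=5
After 5 (craft lantern): lantern=3 salt=3 wood=3
After 6 (consume 3 salt): lantern=3 wood=3
After 7 (consume 2 wood): lantern=3 wood=1
After 8 (consume 3 lantern): wood=1
After 9 (gather 2 salt): salt=2 wood=1
After 10 (gather 2 wood): salt=2 wood=3
After 11 (gather 2 salt): salt=4 wood=3
After 12 (craft ladder): ladder=2 wood=3
After 13 (consume 2 ladder): wood=3
After 14 (consume 2 wood): wood=1
After 15 (gather 3 salt): salt=3 wood=1
After 16 (gather 8 quartz): quartz=8 salt=3 wood=1
After 17 (gather 2 salt): quartz=8 salt=5 wood=1

Answer: no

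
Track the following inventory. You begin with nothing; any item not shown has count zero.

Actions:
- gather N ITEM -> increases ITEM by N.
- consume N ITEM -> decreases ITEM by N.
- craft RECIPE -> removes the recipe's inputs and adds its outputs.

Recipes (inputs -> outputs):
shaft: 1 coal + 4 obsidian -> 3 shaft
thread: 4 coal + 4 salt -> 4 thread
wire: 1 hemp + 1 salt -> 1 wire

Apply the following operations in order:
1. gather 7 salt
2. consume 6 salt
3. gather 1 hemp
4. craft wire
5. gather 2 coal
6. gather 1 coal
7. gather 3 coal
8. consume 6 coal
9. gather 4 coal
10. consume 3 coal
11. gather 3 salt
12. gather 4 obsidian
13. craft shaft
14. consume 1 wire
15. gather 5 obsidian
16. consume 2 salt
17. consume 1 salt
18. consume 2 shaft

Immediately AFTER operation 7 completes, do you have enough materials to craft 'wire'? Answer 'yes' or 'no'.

Answer: no

Derivation:
After 1 (gather 7 salt): salt=7
After 2 (consume 6 salt): salt=1
After 3 (gather 1 hemp): hemp=1 salt=1
After 4 (craft wire): wire=1
After 5 (gather 2 coal): coal=2 wire=1
After 6 (gather 1 coal): coal=3 wire=1
After 7 (gather 3 coal): coal=6 wire=1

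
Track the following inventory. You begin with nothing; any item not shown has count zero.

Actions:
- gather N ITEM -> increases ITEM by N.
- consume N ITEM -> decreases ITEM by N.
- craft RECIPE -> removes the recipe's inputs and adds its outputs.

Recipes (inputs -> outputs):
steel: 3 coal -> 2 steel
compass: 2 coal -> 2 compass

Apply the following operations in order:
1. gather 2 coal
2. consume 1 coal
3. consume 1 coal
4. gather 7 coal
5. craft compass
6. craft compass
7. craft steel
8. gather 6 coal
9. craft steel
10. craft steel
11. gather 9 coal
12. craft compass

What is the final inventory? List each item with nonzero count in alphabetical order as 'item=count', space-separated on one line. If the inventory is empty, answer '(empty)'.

After 1 (gather 2 coal): coal=2
After 2 (consume 1 coal): coal=1
After 3 (consume 1 coal): (empty)
After 4 (gather 7 coal): coal=7
After 5 (craft compass): coal=5 compass=2
After 6 (craft compass): coal=3 compass=4
After 7 (craft steel): compass=4 steel=2
After 8 (gather 6 coal): coal=6 compass=4 steel=2
After 9 (craft steel): coal=3 compass=4 steel=4
After 10 (craft steel): compass=4 steel=6
After 11 (gather 9 coal): coal=9 compass=4 steel=6
After 12 (craft compass): coal=7 compass=6 steel=6

Answer: coal=7 compass=6 steel=6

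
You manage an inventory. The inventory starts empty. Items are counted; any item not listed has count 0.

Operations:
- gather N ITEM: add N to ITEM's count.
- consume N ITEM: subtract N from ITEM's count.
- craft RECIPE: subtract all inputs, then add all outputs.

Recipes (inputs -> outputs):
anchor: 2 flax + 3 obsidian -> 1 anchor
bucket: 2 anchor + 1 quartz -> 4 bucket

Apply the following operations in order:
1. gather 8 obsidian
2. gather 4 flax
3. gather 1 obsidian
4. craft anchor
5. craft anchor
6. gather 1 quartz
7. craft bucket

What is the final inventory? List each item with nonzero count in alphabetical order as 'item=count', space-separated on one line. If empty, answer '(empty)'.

After 1 (gather 8 obsidian): obsidian=8
After 2 (gather 4 flax): flax=4 obsidian=8
After 3 (gather 1 obsidian): flax=4 obsidian=9
After 4 (craft anchor): anchor=1 flax=2 obsidian=6
After 5 (craft anchor): anchor=2 obsidian=3
After 6 (gather 1 quartz): anchor=2 obsidian=3 quartz=1
After 7 (craft bucket): bucket=4 obsidian=3

Answer: bucket=4 obsidian=3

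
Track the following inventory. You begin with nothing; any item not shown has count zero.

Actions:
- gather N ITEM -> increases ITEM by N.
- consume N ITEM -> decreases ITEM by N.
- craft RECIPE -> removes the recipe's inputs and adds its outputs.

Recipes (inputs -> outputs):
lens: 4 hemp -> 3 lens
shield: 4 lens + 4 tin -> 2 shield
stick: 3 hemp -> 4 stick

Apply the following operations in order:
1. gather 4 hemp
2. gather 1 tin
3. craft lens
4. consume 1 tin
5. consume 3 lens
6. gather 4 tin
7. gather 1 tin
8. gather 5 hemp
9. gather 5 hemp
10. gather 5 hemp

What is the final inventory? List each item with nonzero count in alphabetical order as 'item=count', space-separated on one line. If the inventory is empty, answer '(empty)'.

After 1 (gather 4 hemp): hemp=4
After 2 (gather 1 tin): hemp=4 tin=1
After 3 (craft lens): lens=3 tin=1
After 4 (consume 1 tin): lens=3
After 5 (consume 3 lens): (empty)
After 6 (gather 4 tin): tin=4
After 7 (gather 1 tin): tin=5
After 8 (gather 5 hemp): hemp=5 tin=5
After 9 (gather 5 hemp): hemp=10 tin=5
After 10 (gather 5 hemp): hemp=15 tin=5

Answer: hemp=15 tin=5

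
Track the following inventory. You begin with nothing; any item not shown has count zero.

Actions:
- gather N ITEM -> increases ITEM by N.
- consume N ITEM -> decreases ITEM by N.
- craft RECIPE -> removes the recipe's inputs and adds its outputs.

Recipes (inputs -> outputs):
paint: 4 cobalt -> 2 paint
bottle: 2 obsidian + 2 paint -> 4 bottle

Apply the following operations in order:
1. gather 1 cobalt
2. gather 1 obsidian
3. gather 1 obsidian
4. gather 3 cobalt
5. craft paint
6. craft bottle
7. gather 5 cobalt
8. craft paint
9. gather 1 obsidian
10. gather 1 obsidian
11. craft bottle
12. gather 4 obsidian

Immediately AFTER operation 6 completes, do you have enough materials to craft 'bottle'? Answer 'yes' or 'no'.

Answer: no

Derivation:
After 1 (gather 1 cobalt): cobalt=1
After 2 (gather 1 obsidian): cobalt=1 obsidian=1
After 3 (gather 1 obsidian): cobalt=1 obsidian=2
After 4 (gather 3 cobalt): cobalt=4 obsidian=2
After 5 (craft paint): obsidian=2 paint=2
After 6 (craft bottle): bottle=4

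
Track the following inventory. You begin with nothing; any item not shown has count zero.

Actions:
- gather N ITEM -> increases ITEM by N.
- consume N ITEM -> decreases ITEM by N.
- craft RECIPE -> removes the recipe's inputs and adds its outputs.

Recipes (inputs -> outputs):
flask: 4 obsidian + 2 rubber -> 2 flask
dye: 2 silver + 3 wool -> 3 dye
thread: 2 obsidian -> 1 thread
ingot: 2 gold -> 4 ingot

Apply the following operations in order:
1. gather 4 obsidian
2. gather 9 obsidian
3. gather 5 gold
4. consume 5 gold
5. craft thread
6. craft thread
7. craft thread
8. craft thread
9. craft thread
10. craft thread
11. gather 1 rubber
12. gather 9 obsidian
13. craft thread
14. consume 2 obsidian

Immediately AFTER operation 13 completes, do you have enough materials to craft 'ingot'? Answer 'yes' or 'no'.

Answer: no

Derivation:
After 1 (gather 4 obsidian): obsidian=4
After 2 (gather 9 obsidian): obsidian=13
After 3 (gather 5 gold): gold=5 obsidian=13
After 4 (consume 5 gold): obsidian=13
After 5 (craft thread): obsidian=11 thread=1
After 6 (craft thread): obsidian=9 thread=2
After 7 (craft thread): obsidian=7 thread=3
After 8 (craft thread): obsidian=5 thread=4
After 9 (craft thread): obsidian=3 thread=5
After 10 (craft thread): obsidian=1 thread=6
After 11 (gather 1 rubber): obsidian=1 rubber=1 thread=6
After 12 (gather 9 obsidian): obsidian=10 rubber=1 thread=6
After 13 (craft thread): obsidian=8 rubber=1 thread=7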